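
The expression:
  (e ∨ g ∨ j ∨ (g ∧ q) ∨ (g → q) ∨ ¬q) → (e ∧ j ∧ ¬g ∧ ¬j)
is never true.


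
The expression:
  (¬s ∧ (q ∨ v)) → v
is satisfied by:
  {v: True, s: True, q: False}
  {v: True, s: False, q: False}
  {s: True, v: False, q: False}
  {v: False, s: False, q: False}
  {q: True, v: True, s: True}
  {q: True, v: True, s: False}
  {q: True, s: True, v: False}


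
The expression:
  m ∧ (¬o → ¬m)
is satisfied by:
  {m: True, o: True}


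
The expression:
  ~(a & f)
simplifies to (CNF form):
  ~a | ~f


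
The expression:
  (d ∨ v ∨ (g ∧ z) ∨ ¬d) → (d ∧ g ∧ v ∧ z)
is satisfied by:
  {z: True, d: True, g: True, v: True}


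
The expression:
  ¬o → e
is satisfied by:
  {o: True, e: True}
  {o: True, e: False}
  {e: True, o: False}


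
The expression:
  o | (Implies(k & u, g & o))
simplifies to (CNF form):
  o | ~k | ~u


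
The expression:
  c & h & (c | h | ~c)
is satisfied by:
  {h: True, c: True}


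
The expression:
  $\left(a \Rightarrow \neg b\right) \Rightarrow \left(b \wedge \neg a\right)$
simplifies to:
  $b$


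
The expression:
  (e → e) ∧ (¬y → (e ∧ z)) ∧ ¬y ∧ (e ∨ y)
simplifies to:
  e ∧ z ∧ ¬y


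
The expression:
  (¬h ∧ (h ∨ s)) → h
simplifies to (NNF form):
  h ∨ ¬s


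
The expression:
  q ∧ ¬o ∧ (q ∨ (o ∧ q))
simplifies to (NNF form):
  q ∧ ¬o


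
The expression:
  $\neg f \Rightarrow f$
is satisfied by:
  {f: True}


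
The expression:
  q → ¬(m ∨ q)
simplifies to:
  ¬q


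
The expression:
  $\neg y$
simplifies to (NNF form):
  $\neg y$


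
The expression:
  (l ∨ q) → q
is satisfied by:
  {q: True, l: False}
  {l: False, q: False}
  {l: True, q: True}


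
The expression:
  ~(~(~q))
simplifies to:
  ~q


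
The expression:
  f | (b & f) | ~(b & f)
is always true.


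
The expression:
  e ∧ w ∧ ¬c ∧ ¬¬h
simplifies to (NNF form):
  e ∧ h ∧ w ∧ ¬c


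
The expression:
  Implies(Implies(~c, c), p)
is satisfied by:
  {p: True, c: False}
  {c: False, p: False}
  {c: True, p: True}


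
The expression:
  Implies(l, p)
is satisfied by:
  {p: True, l: False}
  {l: False, p: False}
  {l: True, p: True}


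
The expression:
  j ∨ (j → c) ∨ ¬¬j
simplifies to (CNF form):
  True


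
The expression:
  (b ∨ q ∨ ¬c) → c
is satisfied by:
  {c: True}


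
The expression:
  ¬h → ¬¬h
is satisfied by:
  {h: True}


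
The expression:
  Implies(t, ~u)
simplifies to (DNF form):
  ~t | ~u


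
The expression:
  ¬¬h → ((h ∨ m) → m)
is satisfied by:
  {m: True, h: False}
  {h: False, m: False}
  {h: True, m: True}


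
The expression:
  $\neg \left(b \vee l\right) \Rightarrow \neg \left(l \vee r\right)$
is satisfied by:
  {b: True, l: True, r: False}
  {b: True, l: False, r: False}
  {l: True, b: False, r: False}
  {b: False, l: False, r: False}
  {r: True, b: True, l: True}
  {r: True, b: True, l: False}
  {r: True, l: True, b: False}


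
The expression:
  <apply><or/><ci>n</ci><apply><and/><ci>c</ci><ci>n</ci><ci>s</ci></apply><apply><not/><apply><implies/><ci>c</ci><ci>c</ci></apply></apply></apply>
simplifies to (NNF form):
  <ci>n</ci>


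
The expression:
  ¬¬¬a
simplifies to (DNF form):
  ¬a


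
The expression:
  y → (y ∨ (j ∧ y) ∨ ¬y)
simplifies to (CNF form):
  True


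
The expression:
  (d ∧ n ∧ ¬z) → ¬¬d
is always true.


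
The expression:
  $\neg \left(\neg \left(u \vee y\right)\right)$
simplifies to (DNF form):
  $u \vee y$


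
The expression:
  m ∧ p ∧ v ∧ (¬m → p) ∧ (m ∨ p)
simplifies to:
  m ∧ p ∧ v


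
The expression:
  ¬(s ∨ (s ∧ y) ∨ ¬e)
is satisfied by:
  {e: True, s: False}


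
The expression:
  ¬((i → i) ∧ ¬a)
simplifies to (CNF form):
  a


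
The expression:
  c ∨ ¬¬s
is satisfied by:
  {c: True, s: True}
  {c: True, s: False}
  {s: True, c: False}


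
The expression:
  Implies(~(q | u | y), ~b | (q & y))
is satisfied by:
  {y: True, q: True, u: True, b: False}
  {y: True, q: True, u: False, b: False}
  {y: True, u: True, q: False, b: False}
  {y: True, u: False, q: False, b: False}
  {q: True, u: True, y: False, b: False}
  {q: True, y: False, u: False, b: False}
  {q: False, u: True, y: False, b: False}
  {q: False, y: False, u: False, b: False}
  {y: True, b: True, q: True, u: True}
  {y: True, b: True, q: True, u: False}
  {y: True, b: True, u: True, q: False}
  {y: True, b: True, u: False, q: False}
  {b: True, q: True, u: True, y: False}
  {b: True, q: True, u: False, y: False}
  {b: True, u: True, q: False, y: False}


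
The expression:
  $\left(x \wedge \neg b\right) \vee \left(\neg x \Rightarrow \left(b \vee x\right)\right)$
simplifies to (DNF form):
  $b \vee x$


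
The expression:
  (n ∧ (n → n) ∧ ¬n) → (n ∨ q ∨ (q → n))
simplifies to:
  True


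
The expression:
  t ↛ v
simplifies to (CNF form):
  t ∧ ¬v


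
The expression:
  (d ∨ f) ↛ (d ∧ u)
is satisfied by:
  {f: True, d: False, u: False}
  {u: True, f: True, d: False}
  {f: True, d: True, u: False}
  {d: True, u: False, f: False}


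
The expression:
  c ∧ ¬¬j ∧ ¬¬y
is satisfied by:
  {c: True, j: True, y: True}


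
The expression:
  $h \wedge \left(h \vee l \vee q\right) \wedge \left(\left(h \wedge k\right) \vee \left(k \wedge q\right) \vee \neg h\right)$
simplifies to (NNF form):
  $h \wedge k$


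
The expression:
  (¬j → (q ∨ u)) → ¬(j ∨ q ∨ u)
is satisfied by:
  {q: False, u: False, j: False}


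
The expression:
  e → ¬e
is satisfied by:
  {e: False}


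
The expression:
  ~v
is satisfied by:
  {v: False}


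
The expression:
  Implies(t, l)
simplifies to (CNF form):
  l | ~t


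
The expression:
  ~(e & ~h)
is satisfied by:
  {h: True, e: False}
  {e: False, h: False}
  {e: True, h: True}


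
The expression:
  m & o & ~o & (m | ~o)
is never true.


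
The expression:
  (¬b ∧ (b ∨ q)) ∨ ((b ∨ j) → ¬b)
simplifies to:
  ¬b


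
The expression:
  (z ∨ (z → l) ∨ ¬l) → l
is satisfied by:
  {l: True}


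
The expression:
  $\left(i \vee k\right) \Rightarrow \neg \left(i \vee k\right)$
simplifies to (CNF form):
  $\neg i \wedge \neg k$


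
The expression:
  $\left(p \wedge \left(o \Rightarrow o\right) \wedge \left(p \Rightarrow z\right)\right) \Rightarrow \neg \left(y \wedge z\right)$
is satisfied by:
  {p: False, z: False, y: False}
  {y: True, p: False, z: False}
  {z: True, p: False, y: False}
  {y: True, z: True, p: False}
  {p: True, y: False, z: False}
  {y: True, p: True, z: False}
  {z: True, p: True, y: False}


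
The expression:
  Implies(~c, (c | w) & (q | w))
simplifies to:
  c | w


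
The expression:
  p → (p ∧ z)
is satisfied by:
  {z: True, p: False}
  {p: False, z: False}
  {p: True, z: True}


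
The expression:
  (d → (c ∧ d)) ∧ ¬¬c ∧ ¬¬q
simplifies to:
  c ∧ q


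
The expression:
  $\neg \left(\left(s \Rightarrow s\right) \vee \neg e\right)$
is never true.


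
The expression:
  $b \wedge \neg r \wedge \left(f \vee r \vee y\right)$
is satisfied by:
  {b: True, y: True, f: True, r: False}
  {b: True, y: True, f: False, r: False}
  {b: True, f: True, y: False, r: False}


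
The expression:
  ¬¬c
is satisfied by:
  {c: True}


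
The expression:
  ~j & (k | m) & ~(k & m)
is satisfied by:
  {k: True, m: False, j: False}
  {m: True, k: False, j: False}


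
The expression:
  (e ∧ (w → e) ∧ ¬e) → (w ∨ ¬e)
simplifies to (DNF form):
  True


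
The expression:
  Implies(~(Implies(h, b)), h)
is always true.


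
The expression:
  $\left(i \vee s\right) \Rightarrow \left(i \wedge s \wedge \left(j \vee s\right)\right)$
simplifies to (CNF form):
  $\left(i \vee \neg i\right) \wedge \left(i \vee \neg s\right) \wedge \left(s \vee \neg i\right) \wedge \left(s \vee \neg s\right)$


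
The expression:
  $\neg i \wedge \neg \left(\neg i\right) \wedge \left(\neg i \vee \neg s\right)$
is never true.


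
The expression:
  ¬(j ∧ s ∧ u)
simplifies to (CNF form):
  ¬j ∨ ¬s ∨ ¬u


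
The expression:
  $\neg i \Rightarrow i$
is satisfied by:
  {i: True}


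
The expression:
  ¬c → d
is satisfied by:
  {d: True, c: True}
  {d: True, c: False}
  {c: True, d: False}


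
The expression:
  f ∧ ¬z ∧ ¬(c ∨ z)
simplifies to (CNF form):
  f ∧ ¬c ∧ ¬z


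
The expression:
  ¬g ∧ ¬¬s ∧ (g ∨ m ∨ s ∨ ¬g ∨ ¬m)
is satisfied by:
  {s: True, g: False}


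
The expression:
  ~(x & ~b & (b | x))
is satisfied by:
  {b: True, x: False}
  {x: False, b: False}
  {x: True, b: True}


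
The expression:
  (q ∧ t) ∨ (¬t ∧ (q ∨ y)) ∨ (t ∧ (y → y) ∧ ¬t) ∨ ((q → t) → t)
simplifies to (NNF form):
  q ∨ t ∨ y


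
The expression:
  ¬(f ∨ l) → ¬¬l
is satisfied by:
  {l: True, f: True}
  {l: True, f: False}
  {f: True, l: False}


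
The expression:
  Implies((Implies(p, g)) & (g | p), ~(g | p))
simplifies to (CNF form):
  ~g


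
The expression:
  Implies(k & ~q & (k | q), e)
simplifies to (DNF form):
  e | q | ~k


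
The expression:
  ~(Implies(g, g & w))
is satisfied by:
  {g: True, w: False}


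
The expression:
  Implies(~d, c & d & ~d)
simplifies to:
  d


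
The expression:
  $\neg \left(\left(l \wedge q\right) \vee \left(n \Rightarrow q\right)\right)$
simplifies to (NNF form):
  $n \wedge \neg q$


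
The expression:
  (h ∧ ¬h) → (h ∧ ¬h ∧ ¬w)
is always true.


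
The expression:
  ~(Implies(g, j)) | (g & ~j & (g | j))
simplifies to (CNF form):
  g & ~j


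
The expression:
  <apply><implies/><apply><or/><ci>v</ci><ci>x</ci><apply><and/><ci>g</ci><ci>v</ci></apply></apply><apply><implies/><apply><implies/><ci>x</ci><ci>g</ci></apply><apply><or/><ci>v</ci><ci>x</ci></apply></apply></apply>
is always true.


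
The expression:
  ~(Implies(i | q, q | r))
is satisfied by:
  {i: True, q: False, r: False}


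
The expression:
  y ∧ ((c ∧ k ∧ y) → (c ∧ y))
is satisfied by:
  {y: True}


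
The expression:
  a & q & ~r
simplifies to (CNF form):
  a & q & ~r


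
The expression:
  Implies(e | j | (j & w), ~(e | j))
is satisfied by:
  {e: False, j: False}


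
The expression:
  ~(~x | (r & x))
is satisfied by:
  {x: True, r: False}


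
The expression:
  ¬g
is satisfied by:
  {g: False}


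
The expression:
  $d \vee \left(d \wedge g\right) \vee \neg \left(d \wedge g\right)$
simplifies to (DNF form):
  $\text{True}$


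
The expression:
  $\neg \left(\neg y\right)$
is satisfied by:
  {y: True}


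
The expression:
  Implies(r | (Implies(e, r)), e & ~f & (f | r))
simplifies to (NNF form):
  e & (~f | ~r)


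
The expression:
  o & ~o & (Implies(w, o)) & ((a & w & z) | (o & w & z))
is never true.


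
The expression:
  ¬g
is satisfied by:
  {g: False}


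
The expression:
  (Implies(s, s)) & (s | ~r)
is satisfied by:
  {s: True, r: False}
  {r: False, s: False}
  {r: True, s: True}


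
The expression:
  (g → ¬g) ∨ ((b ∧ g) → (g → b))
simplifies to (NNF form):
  True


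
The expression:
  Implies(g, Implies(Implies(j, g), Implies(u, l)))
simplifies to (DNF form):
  l | ~g | ~u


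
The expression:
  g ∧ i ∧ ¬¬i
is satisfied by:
  {i: True, g: True}


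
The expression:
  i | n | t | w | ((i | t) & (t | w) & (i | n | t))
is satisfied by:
  {i: True, n: True, t: True, w: True}
  {i: True, n: True, t: True, w: False}
  {i: True, n: True, w: True, t: False}
  {i: True, n: True, w: False, t: False}
  {i: True, t: True, w: True, n: False}
  {i: True, t: True, w: False, n: False}
  {i: True, t: False, w: True, n: False}
  {i: True, t: False, w: False, n: False}
  {n: True, t: True, w: True, i: False}
  {n: True, t: True, w: False, i: False}
  {n: True, w: True, t: False, i: False}
  {n: True, w: False, t: False, i: False}
  {t: True, w: True, n: False, i: False}
  {t: True, n: False, w: False, i: False}
  {w: True, n: False, t: False, i: False}


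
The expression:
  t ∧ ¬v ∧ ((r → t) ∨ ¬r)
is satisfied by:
  {t: True, v: False}


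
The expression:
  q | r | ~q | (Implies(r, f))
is always true.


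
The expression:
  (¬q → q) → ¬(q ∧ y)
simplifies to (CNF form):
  ¬q ∨ ¬y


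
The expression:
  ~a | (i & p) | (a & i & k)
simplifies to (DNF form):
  ~a | (i & k) | (i & p)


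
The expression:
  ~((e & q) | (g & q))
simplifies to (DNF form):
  ~q | (~e & ~g)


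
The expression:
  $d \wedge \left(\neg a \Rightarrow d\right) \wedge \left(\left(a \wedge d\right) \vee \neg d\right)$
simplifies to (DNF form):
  $a \wedge d$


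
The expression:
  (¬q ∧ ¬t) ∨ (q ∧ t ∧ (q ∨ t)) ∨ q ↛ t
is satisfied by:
  {q: True, t: False}
  {t: False, q: False}
  {t: True, q: True}


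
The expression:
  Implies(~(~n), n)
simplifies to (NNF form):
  True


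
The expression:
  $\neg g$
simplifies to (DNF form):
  $\neg g$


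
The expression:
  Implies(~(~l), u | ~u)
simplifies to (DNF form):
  True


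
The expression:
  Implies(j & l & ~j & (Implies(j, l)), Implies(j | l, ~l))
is always true.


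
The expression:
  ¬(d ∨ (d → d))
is never true.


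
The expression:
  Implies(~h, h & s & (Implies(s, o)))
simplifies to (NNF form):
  h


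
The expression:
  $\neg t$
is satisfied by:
  {t: False}


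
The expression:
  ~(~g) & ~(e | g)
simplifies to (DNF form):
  False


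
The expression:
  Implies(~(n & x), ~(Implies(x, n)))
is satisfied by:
  {x: True}


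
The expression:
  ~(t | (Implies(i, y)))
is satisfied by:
  {i: True, y: False, t: False}


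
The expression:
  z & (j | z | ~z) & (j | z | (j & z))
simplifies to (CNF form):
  z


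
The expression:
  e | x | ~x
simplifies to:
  True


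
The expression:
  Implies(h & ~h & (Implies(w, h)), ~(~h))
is always true.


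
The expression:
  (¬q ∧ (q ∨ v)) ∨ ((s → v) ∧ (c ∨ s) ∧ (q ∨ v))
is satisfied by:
  {v: True, c: True, s: True, q: False}
  {v: True, s: True, c: False, q: False}
  {v: True, c: True, s: False, q: False}
  {v: True, s: False, c: False, q: False}
  {q: True, v: True, c: True, s: True}
  {q: True, v: True, s: True, c: False}
  {q: True, v: True, c: True, s: False}
  {q: True, c: True, s: False, v: False}


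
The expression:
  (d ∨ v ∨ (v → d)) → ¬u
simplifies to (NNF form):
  ¬u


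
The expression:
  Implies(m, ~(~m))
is always true.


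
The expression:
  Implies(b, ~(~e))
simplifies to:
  e | ~b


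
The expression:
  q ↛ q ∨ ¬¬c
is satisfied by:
  {c: True}


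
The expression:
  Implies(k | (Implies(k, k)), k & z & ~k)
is never true.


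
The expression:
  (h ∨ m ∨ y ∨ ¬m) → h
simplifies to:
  h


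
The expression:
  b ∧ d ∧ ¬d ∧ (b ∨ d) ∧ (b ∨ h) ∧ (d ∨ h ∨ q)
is never true.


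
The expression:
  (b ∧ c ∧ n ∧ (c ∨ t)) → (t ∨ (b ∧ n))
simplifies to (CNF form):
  True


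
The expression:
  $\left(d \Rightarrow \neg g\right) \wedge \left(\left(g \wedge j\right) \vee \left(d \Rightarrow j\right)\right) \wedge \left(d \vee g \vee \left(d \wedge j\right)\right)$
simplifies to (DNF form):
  $\left(g \wedge \neg d\right) \vee \left(g \wedge \neg g\right) \vee \left(d \wedge g \wedge \neg d\right) \vee \left(d \wedge g \wedge \neg g\right) \vee \left(d \wedge j \wedge \neg d\right) \vee \left(d \wedge j \wedge \neg g\right) \vee \left(g \wedge j \wedge \neg d\right) \vee \left(g \wedge j \wedge \neg g\right)$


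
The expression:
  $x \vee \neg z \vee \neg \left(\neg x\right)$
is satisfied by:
  {x: True, z: False}
  {z: False, x: False}
  {z: True, x: True}


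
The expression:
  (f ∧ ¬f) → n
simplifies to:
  True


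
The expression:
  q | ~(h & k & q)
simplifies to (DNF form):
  True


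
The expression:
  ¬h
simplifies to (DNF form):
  ¬h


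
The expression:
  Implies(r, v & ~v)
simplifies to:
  ~r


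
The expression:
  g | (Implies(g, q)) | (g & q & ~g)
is always true.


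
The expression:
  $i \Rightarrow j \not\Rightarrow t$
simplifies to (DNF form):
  $\left(j \wedge \neg t\right) \vee \neg i$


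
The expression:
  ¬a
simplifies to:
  ¬a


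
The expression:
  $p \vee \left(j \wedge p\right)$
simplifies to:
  $p$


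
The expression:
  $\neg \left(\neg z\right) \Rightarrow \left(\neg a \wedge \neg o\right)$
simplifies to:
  $\left(\neg a \wedge \neg o\right) \vee \neg z$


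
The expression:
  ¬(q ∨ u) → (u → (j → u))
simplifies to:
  True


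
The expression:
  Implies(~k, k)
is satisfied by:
  {k: True}


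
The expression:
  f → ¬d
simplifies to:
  ¬d ∨ ¬f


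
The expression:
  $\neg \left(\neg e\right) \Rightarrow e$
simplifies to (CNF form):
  $\text{True}$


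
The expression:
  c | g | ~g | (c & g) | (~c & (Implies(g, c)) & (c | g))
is always true.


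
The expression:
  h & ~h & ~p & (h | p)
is never true.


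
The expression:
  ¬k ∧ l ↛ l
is never true.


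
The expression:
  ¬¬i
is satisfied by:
  {i: True}


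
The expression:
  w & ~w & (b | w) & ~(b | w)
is never true.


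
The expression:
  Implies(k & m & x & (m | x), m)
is always true.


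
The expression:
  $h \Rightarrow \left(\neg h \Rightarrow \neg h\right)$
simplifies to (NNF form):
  $\text{True}$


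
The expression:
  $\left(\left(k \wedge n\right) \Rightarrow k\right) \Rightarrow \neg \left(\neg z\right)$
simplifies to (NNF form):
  $z$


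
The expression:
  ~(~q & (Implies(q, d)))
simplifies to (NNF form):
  q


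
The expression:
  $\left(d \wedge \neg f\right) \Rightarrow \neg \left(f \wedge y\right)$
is always true.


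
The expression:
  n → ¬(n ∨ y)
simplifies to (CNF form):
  ¬n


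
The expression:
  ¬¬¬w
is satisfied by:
  {w: False}


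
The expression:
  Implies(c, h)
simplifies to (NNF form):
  h | ~c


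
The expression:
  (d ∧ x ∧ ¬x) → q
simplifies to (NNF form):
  True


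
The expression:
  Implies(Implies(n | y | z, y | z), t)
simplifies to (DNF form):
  t | (n & ~y & ~z)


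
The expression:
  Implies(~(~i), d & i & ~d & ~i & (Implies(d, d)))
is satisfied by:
  {i: False}


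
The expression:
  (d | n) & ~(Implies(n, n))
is never true.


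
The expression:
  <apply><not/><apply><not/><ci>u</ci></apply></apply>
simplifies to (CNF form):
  <ci>u</ci>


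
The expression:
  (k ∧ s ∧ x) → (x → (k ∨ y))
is always true.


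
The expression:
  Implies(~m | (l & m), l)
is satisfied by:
  {m: True, l: True}
  {m: True, l: False}
  {l: True, m: False}


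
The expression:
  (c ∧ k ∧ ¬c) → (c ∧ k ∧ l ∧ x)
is always true.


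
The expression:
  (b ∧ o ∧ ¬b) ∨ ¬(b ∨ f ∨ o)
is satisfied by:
  {o: False, f: False, b: False}


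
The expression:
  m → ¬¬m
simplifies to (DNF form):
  True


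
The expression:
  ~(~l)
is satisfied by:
  {l: True}


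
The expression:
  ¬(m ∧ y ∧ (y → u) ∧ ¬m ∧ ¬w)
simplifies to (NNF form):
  True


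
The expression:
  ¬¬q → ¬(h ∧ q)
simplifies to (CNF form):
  ¬h ∨ ¬q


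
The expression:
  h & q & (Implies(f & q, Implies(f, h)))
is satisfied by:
  {h: True, q: True}


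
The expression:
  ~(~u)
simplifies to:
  u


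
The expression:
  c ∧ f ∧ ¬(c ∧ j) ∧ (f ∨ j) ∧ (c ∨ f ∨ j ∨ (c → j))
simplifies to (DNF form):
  c ∧ f ∧ ¬j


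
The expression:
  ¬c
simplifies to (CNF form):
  ¬c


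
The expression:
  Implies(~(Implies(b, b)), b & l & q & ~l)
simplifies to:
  True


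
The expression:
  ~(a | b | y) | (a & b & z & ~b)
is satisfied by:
  {b: False, y: False, a: False}


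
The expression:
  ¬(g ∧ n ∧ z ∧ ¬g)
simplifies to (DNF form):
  True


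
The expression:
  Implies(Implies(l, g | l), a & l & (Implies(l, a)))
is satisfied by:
  {a: True, l: True}


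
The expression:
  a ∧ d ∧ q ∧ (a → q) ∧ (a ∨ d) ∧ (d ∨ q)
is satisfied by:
  {a: True, d: True, q: True}


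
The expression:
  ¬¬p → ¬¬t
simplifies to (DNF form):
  t ∨ ¬p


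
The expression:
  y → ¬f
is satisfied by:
  {y: False, f: False}
  {f: True, y: False}
  {y: True, f: False}


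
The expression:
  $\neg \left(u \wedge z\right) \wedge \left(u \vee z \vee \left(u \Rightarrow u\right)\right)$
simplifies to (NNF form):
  $\neg u \vee \neg z$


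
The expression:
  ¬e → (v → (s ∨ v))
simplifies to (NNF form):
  True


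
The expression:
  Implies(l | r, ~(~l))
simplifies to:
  l | ~r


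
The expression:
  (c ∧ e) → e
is always true.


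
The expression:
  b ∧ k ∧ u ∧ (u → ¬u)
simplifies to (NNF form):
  False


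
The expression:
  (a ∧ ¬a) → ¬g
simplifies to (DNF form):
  True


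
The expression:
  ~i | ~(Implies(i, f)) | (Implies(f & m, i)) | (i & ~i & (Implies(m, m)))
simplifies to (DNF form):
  True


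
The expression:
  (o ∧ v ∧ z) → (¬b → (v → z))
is always true.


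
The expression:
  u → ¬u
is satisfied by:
  {u: False}


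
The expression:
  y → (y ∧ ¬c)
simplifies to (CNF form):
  ¬c ∨ ¬y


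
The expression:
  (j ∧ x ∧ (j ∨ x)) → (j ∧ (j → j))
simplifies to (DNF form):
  True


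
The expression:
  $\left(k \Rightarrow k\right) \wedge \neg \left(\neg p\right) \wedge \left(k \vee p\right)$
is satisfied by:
  {p: True}


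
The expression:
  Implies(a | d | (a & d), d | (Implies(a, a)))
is always true.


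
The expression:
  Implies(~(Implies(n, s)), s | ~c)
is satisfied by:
  {s: True, n: False, c: False}
  {s: False, n: False, c: False}
  {c: True, s: True, n: False}
  {c: True, s: False, n: False}
  {n: True, s: True, c: False}
  {n: True, s: False, c: False}
  {n: True, c: True, s: True}


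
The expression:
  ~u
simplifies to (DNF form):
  ~u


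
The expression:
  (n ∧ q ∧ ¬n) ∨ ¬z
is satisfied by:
  {z: False}


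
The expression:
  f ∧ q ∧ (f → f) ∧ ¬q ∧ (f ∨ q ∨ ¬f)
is never true.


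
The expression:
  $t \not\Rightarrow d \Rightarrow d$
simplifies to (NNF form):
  $d \vee \neg t$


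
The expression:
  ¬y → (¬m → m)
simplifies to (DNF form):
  m ∨ y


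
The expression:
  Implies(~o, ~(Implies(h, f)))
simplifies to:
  o | (h & ~f)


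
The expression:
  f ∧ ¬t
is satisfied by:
  {f: True, t: False}


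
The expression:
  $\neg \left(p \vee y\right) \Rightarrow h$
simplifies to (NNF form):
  $h \vee p \vee y$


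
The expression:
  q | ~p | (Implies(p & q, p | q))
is always true.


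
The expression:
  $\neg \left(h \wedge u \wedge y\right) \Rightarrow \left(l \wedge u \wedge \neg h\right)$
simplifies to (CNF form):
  $u \wedge \left(h \vee l\right) \wedge \left(y \vee \neg h\right)$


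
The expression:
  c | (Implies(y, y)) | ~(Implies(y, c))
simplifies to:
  True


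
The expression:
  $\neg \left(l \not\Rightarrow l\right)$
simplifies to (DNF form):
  $\text{True}$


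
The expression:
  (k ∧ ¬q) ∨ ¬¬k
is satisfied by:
  {k: True}


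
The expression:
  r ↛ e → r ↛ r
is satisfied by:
  {e: True, r: False}
  {r: False, e: False}
  {r: True, e: True}


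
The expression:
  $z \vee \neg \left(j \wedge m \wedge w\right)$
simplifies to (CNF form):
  $z \vee \neg j \vee \neg m \vee \neg w$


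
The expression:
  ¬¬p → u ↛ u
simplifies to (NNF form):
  ¬p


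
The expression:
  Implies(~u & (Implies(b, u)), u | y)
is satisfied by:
  {y: True, b: True, u: True}
  {y: True, b: True, u: False}
  {y: True, u: True, b: False}
  {y: True, u: False, b: False}
  {b: True, u: True, y: False}
  {b: True, u: False, y: False}
  {u: True, b: False, y: False}


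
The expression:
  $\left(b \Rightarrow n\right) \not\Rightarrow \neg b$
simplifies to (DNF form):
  $b \wedge n$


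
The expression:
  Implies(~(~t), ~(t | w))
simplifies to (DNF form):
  ~t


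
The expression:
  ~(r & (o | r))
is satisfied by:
  {r: False}


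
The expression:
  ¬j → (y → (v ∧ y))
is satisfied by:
  {v: True, j: True, y: False}
  {v: True, j: False, y: False}
  {j: True, v: False, y: False}
  {v: False, j: False, y: False}
  {y: True, v: True, j: True}
  {y: True, v: True, j: False}
  {y: True, j: True, v: False}


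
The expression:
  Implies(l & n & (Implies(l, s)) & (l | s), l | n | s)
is always true.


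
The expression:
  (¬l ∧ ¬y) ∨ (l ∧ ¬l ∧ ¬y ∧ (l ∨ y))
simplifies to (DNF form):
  ¬l ∧ ¬y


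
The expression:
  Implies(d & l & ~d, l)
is always true.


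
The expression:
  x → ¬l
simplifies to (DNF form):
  ¬l ∨ ¬x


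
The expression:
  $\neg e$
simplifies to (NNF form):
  $\neg e$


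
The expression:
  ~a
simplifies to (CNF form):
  ~a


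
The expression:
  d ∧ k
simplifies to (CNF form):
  d ∧ k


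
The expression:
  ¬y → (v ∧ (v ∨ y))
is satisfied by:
  {y: True, v: True}
  {y: True, v: False}
  {v: True, y: False}


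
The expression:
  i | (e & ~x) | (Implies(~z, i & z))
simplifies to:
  i | z | (e & ~x)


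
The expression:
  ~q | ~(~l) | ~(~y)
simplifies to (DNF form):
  l | y | ~q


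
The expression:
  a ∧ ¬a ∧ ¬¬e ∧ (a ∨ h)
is never true.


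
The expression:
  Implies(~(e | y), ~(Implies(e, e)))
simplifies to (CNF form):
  e | y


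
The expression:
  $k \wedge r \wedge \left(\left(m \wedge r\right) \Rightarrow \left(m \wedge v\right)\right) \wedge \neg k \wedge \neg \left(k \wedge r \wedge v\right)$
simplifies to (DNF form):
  $\text{False}$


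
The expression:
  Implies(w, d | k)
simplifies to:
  d | k | ~w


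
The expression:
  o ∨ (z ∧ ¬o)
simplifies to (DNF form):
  o ∨ z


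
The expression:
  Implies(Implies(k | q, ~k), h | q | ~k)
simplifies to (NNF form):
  True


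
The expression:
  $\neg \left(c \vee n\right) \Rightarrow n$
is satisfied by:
  {n: True, c: True}
  {n: True, c: False}
  {c: True, n: False}


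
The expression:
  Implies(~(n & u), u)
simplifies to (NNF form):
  u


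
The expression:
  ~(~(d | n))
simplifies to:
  d | n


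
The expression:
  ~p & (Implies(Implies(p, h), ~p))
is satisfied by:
  {p: False}


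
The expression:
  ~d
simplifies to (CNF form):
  ~d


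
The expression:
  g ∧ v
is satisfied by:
  {g: True, v: True}


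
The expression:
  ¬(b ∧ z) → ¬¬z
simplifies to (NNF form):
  z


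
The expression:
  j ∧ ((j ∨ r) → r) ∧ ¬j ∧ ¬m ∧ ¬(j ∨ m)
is never true.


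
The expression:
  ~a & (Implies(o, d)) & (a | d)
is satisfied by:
  {d: True, a: False}


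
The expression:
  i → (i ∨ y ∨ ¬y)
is always true.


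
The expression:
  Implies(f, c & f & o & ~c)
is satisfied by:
  {f: False}


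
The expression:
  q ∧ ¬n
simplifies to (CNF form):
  q ∧ ¬n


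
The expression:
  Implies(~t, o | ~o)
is always true.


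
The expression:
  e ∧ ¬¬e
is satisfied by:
  {e: True}


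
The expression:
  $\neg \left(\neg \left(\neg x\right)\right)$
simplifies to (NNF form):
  $\neg x$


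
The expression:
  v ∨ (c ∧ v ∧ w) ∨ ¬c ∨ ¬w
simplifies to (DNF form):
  v ∨ ¬c ∨ ¬w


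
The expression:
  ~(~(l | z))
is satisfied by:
  {z: True, l: True}
  {z: True, l: False}
  {l: True, z: False}


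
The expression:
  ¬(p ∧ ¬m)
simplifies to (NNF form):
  m ∨ ¬p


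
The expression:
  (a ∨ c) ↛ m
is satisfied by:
  {a: True, c: True, m: False}
  {a: True, c: False, m: False}
  {c: True, a: False, m: False}


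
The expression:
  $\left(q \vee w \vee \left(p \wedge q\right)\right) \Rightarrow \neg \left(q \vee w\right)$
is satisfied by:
  {q: False, w: False}


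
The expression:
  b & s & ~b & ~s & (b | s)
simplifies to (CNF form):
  False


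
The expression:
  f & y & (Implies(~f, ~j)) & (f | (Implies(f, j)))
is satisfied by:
  {f: True, y: True}


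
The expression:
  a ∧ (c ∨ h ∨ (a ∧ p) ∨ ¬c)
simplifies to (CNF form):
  a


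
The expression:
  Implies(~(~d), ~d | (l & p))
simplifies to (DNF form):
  ~d | (l & p)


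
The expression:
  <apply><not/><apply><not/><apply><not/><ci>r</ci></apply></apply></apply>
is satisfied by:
  {r: False}


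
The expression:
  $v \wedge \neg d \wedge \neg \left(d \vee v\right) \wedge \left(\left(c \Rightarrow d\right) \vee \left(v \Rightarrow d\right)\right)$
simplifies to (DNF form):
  $\text{False}$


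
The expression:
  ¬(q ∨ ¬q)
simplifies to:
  False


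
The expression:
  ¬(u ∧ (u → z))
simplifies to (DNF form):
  ¬u ∨ ¬z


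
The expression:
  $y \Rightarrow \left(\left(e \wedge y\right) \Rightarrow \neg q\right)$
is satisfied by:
  {e: False, q: False, y: False}
  {y: True, e: False, q: False}
  {q: True, e: False, y: False}
  {y: True, q: True, e: False}
  {e: True, y: False, q: False}
  {y: True, e: True, q: False}
  {q: True, e: True, y: False}


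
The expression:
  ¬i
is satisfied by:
  {i: False}


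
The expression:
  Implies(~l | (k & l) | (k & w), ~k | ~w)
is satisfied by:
  {w: False, k: False}
  {k: True, w: False}
  {w: True, k: False}


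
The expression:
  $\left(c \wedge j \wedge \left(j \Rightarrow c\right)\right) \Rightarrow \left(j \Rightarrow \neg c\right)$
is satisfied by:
  {c: False, j: False}
  {j: True, c: False}
  {c: True, j: False}


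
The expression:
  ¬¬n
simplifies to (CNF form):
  n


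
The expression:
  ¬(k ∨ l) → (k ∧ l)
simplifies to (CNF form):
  k ∨ l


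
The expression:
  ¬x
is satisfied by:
  {x: False}


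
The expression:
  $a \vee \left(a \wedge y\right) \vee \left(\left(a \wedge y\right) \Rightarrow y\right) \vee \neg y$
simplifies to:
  $\text{True}$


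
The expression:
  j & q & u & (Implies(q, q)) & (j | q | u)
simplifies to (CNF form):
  j & q & u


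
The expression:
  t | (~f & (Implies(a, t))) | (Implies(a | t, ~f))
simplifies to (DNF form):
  t | ~a | ~f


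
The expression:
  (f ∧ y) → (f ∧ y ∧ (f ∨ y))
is always true.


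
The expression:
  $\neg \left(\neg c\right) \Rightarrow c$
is always true.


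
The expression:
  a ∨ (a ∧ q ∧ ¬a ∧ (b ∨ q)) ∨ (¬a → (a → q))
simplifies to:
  True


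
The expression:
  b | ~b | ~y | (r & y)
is always true.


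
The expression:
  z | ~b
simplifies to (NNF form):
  z | ~b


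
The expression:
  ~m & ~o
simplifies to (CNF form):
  ~m & ~o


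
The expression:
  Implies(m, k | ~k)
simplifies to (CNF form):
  True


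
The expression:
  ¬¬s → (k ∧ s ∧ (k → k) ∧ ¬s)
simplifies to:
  ¬s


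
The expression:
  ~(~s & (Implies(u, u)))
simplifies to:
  s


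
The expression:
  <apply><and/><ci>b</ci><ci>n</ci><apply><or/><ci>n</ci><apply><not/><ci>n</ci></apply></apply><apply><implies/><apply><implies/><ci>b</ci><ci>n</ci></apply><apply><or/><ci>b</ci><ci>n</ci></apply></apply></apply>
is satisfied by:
  {b: True, n: True}


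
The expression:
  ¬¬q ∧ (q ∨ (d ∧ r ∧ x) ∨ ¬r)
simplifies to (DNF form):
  q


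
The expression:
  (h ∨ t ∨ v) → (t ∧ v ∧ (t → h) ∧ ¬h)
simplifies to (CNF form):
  ¬h ∧ ¬t ∧ ¬v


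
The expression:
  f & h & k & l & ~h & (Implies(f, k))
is never true.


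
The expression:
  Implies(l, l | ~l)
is always true.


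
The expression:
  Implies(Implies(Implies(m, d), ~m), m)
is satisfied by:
  {m: True}


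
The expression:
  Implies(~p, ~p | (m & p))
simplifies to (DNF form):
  True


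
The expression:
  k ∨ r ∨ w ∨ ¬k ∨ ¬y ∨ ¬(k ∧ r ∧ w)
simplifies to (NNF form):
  True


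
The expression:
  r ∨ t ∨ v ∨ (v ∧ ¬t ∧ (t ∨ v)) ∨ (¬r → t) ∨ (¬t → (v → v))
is always true.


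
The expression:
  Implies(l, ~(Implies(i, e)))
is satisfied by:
  {i: True, l: False, e: False}
  {i: False, l: False, e: False}
  {e: True, i: True, l: False}
  {e: True, i: False, l: False}
  {l: True, i: True, e: False}


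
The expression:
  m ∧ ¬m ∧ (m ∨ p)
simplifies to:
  False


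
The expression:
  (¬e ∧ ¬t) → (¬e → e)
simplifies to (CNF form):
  e ∨ t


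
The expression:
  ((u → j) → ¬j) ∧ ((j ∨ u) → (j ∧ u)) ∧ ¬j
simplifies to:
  ¬j ∧ ¬u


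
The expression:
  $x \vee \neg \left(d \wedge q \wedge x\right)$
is always true.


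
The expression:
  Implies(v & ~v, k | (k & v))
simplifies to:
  True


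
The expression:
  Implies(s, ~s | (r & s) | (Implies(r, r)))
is always true.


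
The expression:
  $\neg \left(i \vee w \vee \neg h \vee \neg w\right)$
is never true.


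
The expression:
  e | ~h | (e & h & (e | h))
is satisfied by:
  {e: True, h: False}
  {h: False, e: False}
  {h: True, e: True}


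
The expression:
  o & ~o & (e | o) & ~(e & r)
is never true.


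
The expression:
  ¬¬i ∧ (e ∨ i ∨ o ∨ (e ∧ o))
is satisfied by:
  {i: True}


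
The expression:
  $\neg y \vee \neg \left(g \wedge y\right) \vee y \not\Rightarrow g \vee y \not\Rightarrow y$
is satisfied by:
  {g: False, y: False}
  {y: True, g: False}
  {g: True, y: False}


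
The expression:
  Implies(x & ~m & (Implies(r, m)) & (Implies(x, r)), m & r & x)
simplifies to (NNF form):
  True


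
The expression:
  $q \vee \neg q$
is always true.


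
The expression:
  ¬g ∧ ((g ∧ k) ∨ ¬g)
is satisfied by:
  {g: False}


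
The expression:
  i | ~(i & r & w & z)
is always true.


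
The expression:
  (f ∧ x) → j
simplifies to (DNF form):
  j ∨ ¬f ∨ ¬x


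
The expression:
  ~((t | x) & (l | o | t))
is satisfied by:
  {o: False, t: False, x: False, l: False}
  {l: True, o: False, t: False, x: False}
  {o: True, l: False, t: False, x: False}
  {l: True, o: True, t: False, x: False}
  {x: True, l: False, o: False, t: False}


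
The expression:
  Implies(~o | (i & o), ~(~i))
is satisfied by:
  {i: True, o: True}
  {i: True, o: False}
  {o: True, i: False}


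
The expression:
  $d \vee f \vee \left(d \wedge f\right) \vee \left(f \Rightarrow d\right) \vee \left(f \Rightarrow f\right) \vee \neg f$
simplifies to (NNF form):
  $\text{True}$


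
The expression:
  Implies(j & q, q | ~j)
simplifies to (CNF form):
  True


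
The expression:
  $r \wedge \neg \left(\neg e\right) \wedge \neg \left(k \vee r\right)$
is never true.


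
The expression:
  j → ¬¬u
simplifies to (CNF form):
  u ∨ ¬j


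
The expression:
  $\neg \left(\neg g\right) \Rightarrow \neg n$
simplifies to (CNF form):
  $\neg g \vee \neg n$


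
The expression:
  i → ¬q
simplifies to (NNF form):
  ¬i ∨ ¬q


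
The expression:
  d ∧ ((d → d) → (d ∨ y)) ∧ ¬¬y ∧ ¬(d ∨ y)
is never true.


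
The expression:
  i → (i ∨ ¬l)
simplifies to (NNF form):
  True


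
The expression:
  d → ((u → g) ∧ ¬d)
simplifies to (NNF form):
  ¬d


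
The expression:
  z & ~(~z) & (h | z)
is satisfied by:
  {z: True}


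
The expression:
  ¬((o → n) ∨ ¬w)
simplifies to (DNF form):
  o ∧ w ∧ ¬n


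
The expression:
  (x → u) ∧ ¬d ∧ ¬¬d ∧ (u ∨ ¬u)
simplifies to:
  False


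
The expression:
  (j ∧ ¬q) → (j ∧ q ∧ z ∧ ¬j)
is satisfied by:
  {q: True, j: False}
  {j: False, q: False}
  {j: True, q: True}


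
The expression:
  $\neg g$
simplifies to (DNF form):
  $\neg g$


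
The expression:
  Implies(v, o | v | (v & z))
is always true.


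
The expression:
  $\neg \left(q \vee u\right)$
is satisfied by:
  {q: False, u: False}


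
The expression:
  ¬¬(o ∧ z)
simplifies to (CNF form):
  o ∧ z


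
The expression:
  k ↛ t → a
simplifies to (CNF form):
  a ∨ t ∨ ¬k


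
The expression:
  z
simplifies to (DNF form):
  z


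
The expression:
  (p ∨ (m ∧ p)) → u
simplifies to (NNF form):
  u ∨ ¬p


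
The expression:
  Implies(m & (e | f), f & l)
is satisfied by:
  {l: True, f: False, m: False, e: False}
  {l: False, f: False, m: False, e: False}
  {e: True, l: True, f: False, m: False}
  {e: True, l: False, f: False, m: False}
  {f: True, l: True, e: False, m: False}
  {f: True, e: False, l: False, m: False}
  {e: True, f: True, l: True, m: False}
  {e: True, f: True, l: False, m: False}
  {m: True, l: True, f: False, e: False}
  {m: True, l: False, f: False, e: False}
  {m: True, f: True, l: True, e: False}
  {e: True, m: True, f: True, l: True}


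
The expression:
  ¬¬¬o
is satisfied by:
  {o: False}


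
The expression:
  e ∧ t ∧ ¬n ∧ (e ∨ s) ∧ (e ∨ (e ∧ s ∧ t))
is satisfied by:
  {t: True, e: True, n: False}


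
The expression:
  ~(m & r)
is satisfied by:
  {m: False, r: False}
  {r: True, m: False}
  {m: True, r: False}


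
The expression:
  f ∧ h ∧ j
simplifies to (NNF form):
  f ∧ h ∧ j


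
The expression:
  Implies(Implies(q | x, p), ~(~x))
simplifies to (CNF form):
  (q | x) & (x | ~p)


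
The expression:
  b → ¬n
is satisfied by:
  {n: False, b: False}
  {b: True, n: False}
  {n: True, b: False}


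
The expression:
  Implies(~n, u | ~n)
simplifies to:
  True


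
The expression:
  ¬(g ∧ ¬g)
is always true.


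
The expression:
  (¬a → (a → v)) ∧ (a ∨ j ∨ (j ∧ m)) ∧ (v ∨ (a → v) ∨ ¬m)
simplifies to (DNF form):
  (a ∧ v) ∨ (a ∧ ¬m) ∨ (j ∧ ¬a)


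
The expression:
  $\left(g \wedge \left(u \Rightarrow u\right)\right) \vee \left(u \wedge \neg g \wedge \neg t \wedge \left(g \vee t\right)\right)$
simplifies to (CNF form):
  $g$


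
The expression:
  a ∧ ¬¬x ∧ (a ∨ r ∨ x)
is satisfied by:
  {a: True, x: True}


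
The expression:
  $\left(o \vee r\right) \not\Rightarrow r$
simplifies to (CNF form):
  $o \wedge \neg r$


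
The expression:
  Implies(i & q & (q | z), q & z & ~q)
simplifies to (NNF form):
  ~i | ~q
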